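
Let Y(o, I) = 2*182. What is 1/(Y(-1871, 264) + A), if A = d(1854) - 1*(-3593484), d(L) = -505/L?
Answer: 1854/6662993687 ≈ 2.7825e-7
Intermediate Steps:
Y(o, I) = 364
A = 6662318831/1854 (A = -505/1854 - 1*(-3593484) = -505*1/1854 + 3593484 = -505/1854 + 3593484 = 6662318831/1854 ≈ 3.5935e+6)
1/(Y(-1871, 264) + A) = 1/(364 + 6662318831/1854) = 1/(6662993687/1854) = 1854/6662993687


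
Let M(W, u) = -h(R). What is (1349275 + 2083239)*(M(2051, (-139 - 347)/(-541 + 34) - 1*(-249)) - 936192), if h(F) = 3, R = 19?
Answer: -3213502444230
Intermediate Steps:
M(W, u) = -3 (M(W, u) = -1*3 = -3)
(1349275 + 2083239)*(M(2051, (-139 - 347)/(-541 + 34) - 1*(-249)) - 936192) = (1349275 + 2083239)*(-3 - 936192) = 3432514*(-936195) = -3213502444230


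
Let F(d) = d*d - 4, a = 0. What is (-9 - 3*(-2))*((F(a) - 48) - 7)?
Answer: 177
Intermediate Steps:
F(d) = -4 + d**2 (F(d) = d**2 - 4 = -4 + d**2)
(-9 - 3*(-2))*((F(a) - 48) - 7) = (-9 - 3*(-2))*(((-4 + 0**2) - 48) - 7) = (-9 + 6)*(((-4 + 0) - 48) - 7) = -3*((-4 - 48) - 7) = -3*(-52 - 7) = -3*(-59) = 177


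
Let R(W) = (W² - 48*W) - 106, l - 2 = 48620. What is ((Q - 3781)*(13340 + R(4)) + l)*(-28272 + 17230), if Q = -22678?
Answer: 3814492026000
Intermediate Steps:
l = 48622 (l = 2 + 48620 = 48622)
R(W) = -106 + W² - 48*W
((Q - 3781)*(13340 + R(4)) + l)*(-28272 + 17230) = ((-22678 - 3781)*(13340 + (-106 + 4² - 48*4)) + 48622)*(-28272 + 17230) = (-26459*(13340 + (-106 + 16 - 192)) + 48622)*(-11042) = (-26459*(13340 - 282) + 48622)*(-11042) = (-26459*13058 + 48622)*(-11042) = (-345501622 + 48622)*(-11042) = -345453000*(-11042) = 3814492026000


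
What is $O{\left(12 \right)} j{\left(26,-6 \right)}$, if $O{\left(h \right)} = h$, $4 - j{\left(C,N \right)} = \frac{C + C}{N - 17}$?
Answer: $\frac{1728}{23} \approx 75.13$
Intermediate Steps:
$j{\left(C,N \right)} = 4 - \frac{2 C}{-17 + N}$ ($j{\left(C,N \right)} = 4 - \frac{C + C}{N - 17} = 4 - \frac{2 C}{-17 + N}$)
$O{\left(12 \right)} j{\left(26,-6 \right)} = 12 \frac{2 \left(-34 - 26 + 2 \left(-6\right)\right)}{-17 - 6} = 12 \frac{2 \left(-34 - 26 - 12\right)}{-23} = 12 \cdot 2 \left(- \frac{1}{23}\right) \left(-72\right) = 12 \cdot \frac{144}{23} = \frac{1728}{23}$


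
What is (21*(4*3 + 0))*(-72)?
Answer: -18144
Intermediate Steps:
(21*(4*3 + 0))*(-72) = (21*(12 + 0))*(-72) = (21*12)*(-72) = 252*(-72) = -18144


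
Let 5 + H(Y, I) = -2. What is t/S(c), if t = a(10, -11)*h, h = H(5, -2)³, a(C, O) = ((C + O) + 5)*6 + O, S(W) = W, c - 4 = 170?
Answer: -4459/174 ≈ -25.626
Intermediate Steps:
c = 174 (c = 4 + 170 = 174)
H(Y, I) = -7 (H(Y, I) = -5 - 2 = -7)
a(C, O) = 30 + 6*C + 7*O (a(C, O) = (5 + C + O)*6 + O = (30 + 6*C + 6*O) + O = 30 + 6*C + 7*O)
h = -343 (h = (-7)³ = -343)
t = -4459 (t = (30 + 6*10 + 7*(-11))*(-343) = (30 + 60 - 77)*(-343) = 13*(-343) = -4459)
t/S(c) = -4459/174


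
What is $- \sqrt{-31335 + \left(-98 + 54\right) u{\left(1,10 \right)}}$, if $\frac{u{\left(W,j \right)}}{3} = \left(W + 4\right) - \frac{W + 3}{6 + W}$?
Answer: $- \frac{i \sqrt{1564059}}{7} \approx - 178.66 i$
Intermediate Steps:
$u{\left(W,j \right)} = 12 + 3 W - \frac{3 \left(3 + W\right)}{6 + W}$ ($u{\left(W,j \right)} = 3 \left(\left(W + 4\right) - \frac{W + 3}{6 + W}\right) = 3 \left(\left(4 + W\right) - \frac{3 + W}{6 + W}\right) = 3 \left(4 + W - \frac{3 + W}{6 + W}\right) = 12 + 3 W - \frac{3 \left(3 + W\right)}{6 + W}$)
$- \sqrt{-31335 + \left(-98 + 54\right) u{\left(1,10 \right)}} = - \sqrt{-31335 + \left(-98 + 54\right) \frac{3 \left(21 + 1^{2} + 9 \cdot 1\right)}{6 + 1}} = - \sqrt{-31335 - 44 \frac{3 \left(21 + 1 + 9\right)}{7}} = - \sqrt{-31335 - 44 \cdot 3 \cdot \frac{1}{7} \cdot 31} = - \sqrt{-31335 - \frac{4092}{7}} = - \sqrt{- \frac{223437}{7}} = - \frac{i \sqrt{1564059}}{7}$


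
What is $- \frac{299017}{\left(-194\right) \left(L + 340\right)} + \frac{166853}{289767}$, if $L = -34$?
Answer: $\frac{32183440177}{5733909396} \approx 5.6128$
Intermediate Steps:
$- \frac{299017}{\left(-194\right) \left(L + 340\right)} + \frac{166853}{289767} = - \frac{299017}{\left(-194\right) \left(-34 + 340\right)} + \frac{166853}{289767} = - \frac{299017}{\left(-194\right) 306} + 166853 \cdot \frac{1}{289767} = - \frac{299017}{-59364} + \frac{166853}{289767} = \left(-299017\right) \left(- \frac{1}{59364}\right) + \frac{166853}{289767} = \frac{299017}{59364} + \frac{166853}{289767} = \frac{32183440177}{5733909396}$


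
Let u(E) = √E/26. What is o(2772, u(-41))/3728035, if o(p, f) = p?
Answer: 2772/3728035 ≈ 0.00074355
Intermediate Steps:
u(E) = √E/26
o(2772, u(-41))/3728035 = 2772/3728035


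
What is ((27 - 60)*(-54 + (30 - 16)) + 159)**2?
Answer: 2187441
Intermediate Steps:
((27 - 60)*(-54 + (30 - 16)) + 159)**2 = (-33*(-54 + 14) + 159)**2 = (-33*(-40) + 159)**2 = (1320 + 159)**2 = 1479**2 = 2187441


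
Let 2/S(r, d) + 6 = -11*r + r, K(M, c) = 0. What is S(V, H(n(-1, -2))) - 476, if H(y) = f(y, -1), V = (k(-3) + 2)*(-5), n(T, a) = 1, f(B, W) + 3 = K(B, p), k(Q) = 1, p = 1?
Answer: -34271/72 ≈ -475.99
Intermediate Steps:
f(B, W) = -3 (f(B, W) = -3 + 0 = -3)
V = -15 (V = (1 + 2)*(-5) = 3*(-5) = -15)
H(y) = -3
S(r, d) = 2/(-6 - 10*r) (S(r, d) = 2/(-6 + (-11*r + r)) = 2/(-6 - 10*r))
S(V, H(n(-1, -2))) - 476 = -1/(3 + 5*(-15)) - 476 = -1/(3 - 75) - 476 = -1/(-72) - 476 = -1*(-1/72) - 476 = 1/72 - 476 = -34271/72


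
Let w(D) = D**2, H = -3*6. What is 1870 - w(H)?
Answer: 1546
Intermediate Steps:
H = -18
1870 - w(H) = 1870 - 1*(-18)**2 = 1870 - 1*324 = 1870 - 324 = 1546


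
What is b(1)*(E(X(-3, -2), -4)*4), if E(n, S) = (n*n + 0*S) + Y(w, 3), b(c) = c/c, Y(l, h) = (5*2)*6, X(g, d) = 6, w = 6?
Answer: 384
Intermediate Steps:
Y(l, h) = 60 (Y(l, h) = 10*6 = 60)
b(c) = 1
E(n, S) = 60 + n² (E(n, S) = (n*n + 0*S) + 60 = (n² + 0) + 60 = n² + 60 = 60 + n²)
b(1)*(E(X(-3, -2), -4)*4) = 1*((60 + 6²)*4) = 1*((60 + 36)*4) = 1*(96*4) = 1*384 = 384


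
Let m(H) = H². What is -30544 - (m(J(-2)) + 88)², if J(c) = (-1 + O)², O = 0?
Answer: -38465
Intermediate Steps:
J(c) = 1 (J(c) = (-1 + 0)² = (-1)² = 1)
-30544 - (m(J(-2)) + 88)² = -30544 - (1² + 88)² = -30544 - (1 + 88)² = -30544 - 1*89² = -30544 - 1*7921 = -30544 - 7921 = -38465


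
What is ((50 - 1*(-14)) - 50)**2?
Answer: 196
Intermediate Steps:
((50 - 1*(-14)) - 50)**2 = ((50 + 14) - 50)**2 = (64 - 50)**2 = 14**2 = 196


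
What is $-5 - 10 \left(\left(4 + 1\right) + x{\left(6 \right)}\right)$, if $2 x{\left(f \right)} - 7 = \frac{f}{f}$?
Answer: $-95$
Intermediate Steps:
$x{\left(f \right)} = 4$ ($x{\left(f \right)} = \frac{7}{2} + \frac{f \frac{1}{f}}{2} = \frac{7}{2} + \frac{1}{2} \cdot 1 = \frac{7}{2} + \frac{1}{2} = 4$)
$-5 - 10 \left(\left(4 + 1\right) + x{\left(6 \right)}\right) = -5 - 10 \left(\left(4 + 1\right) + 4\right) = -5 - 10 \left(5 + 4\right) = -5 - 90 = -95$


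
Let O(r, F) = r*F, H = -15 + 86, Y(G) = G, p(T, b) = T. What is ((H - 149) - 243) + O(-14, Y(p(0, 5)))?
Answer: -321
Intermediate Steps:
H = 71
O(r, F) = F*r
((H - 149) - 243) + O(-14, Y(p(0, 5))) = ((71 - 149) - 243) + 0*(-14) = (-78 - 243) + 0 = -321 + 0 = -321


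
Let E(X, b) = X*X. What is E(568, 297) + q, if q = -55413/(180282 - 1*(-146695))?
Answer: 105490572235/326977 ≈ 3.2262e+5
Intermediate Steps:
E(X, b) = X²
q = -55413/326977 (q = -55413/(180282 + 146695) = -55413/326977 ≈ -0.16947)
E(568, 297) + q = 568² - 55413/326977 = 322624 - 55413/326977 = 105490572235/326977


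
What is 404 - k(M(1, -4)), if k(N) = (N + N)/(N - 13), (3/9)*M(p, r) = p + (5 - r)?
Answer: 6808/17 ≈ 400.47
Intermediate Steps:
M(p, r) = 15 - 3*r + 3*p (M(p, r) = 3*(p + (5 - r)) = 3*(5 + p - r) = 15 - 3*r + 3*p)
k(N) = 2*N/(-13 + N) (k(N) = (2*N)/(-13 + N) = 2*N/(-13 + N))
404 - k(M(1, -4)) = 404 - 2*(15 - 3*(-4) + 3*1)/(-13 + (15 - 3*(-4) + 3*1)) = 404 - 2*(15 + 12 + 3)/(-13 + (15 + 12 + 3)) = 404 - 2*30/(-13 + 30) = 404 - 2*30/17 = 404 - 1*60/17 = 404 - 60/17 = 6808/17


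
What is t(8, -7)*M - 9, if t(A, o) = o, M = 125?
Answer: -884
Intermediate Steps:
t(8, -7)*M - 9 = -7*125 - 9 = -875 - 9 = -884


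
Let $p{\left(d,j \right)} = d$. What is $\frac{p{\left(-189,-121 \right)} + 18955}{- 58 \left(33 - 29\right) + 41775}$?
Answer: $\frac{18766}{41543} \approx 0.45172$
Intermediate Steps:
$\frac{p{\left(-189,-121 \right)} + 18955}{- 58 \left(33 - 29\right) + 41775} = \frac{-189 + 18955}{- 58 \left(33 - 29\right) + 41775} = \frac{18766}{- 58 \left(33 - 29\right) + 41775} = \frac{18766}{\left(-58\right) 4 + 41775} = \frac{18766}{-232 + 41775} = \frac{18766}{41543}$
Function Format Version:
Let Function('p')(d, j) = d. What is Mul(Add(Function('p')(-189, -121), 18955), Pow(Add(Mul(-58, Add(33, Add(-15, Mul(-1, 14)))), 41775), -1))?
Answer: Rational(18766, 41543) ≈ 0.45172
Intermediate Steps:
Mul(Add(Function('p')(-189, -121), 18955), Pow(Add(Mul(-58, Add(33, Add(-15, Mul(-1, 14)))), 41775), -1)) = Mul(Add(-189, 18955), Pow(Add(Mul(-58, Add(33, Add(-15, Mul(-1, 14)))), 41775), -1)) = Mul(18766, Pow(Add(Mul(-58, Add(33, Add(-15, -14))), 41775), -1)) = Mul(18766, Pow(Add(Mul(-58, Add(33, -29)), 41775), -1)) = Mul(18766, Pow(Add(Mul(-58, 4), 41775), -1)) = Mul(18766, Pow(Add(-232, 41775), -1)) = Mul(18766, Pow(41543, -1)) = Mul(18766, Rational(1, 41543)) = Rational(18766, 41543)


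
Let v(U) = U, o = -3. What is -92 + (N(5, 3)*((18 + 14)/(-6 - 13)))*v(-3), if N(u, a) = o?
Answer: -2036/19 ≈ -107.16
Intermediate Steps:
N(u, a) = -3
-92 + (N(5, 3)*((18 + 14)/(-6 - 13)))*v(-3) = -92 - 3*(18 + 14)/(-6 - 13)*(-3) = -92 - 96/(-19)*(-3) = -92 - 96*(-1)/19*(-3) = -92 - 3*(-32/19)*(-3) = -92 + (96/19)*(-3) = -92 - 288/19 = -2036/19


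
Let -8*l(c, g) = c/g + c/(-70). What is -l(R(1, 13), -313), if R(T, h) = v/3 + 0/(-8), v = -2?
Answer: 383/262920 ≈ 0.0014567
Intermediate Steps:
R(T, h) = -⅔ (R(T, h) = -2/3 + 0/(-8) = -2*⅓ + 0*(-⅛) = -⅔ + 0 = -⅔)
l(c, g) = c/560 - c/(8*g) (l(c, g) = -(c/g + c/(-70))/8 = -(c/g + c*(-1/70))/8 = -(c/g - c/70)/8 = -(-c/70 + c/g)/8 = c/560 - c/(8*g))
-l(R(1, 13), -313) = -(-2)*(-70 - 313)/(560*3*(-313)) = -(-2)*(-1)*(-383)/(560*3*313) = -1*(-383/262920) = 383/262920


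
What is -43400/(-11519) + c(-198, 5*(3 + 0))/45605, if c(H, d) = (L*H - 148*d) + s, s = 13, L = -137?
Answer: 2266298961/525323995 ≈ 4.3141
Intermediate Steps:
c(H, d) = 13 - 148*d - 137*H (c(H, d) = (-137*H - 148*d) + 13 = (-148*d - 137*H) + 13 = 13 - 148*d - 137*H)
-43400/(-11519) + c(-198, 5*(3 + 0))/45605 = -43400/(-11519) + (13 - 740*(3 + 0) - 137*(-198))/45605 = -43400*(-1/11519) + (13 - 740*3 + 27126)*(1/45605) = 43400/11519 + (13 - 148*15 + 27126)*(1/45605) = 43400/11519 + (13 - 2220 + 27126)*(1/45605) = 43400/11519 + 24919*(1/45605) = 43400/11519 + 24919/45605 = 2266298961/525323995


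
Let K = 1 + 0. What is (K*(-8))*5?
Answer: -40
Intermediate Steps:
K = 1
(K*(-8))*5 = (1*(-8))*5 = -8*5 = -40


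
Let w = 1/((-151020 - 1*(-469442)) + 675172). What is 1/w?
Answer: 993594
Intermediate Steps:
w = 1/993594 (w = 1/((-151020 + 469442) + 675172) = 1/(318422 + 675172) = 1/993594 ≈ 1.0064e-6)
1/w = 1/(1/993594) = 993594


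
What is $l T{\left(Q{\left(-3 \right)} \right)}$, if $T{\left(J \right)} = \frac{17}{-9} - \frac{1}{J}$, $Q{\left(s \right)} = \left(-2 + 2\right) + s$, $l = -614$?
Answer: $\frac{8596}{9} \approx 955.11$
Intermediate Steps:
$Q{\left(s \right)} = s$ ($Q{\left(s \right)} = 0 + s = s$)
$T{\left(J \right)} = - \frac{17}{9} - \frac{1}{J}$ ($T{\left(J \right)} = 17 \left(- \frac{1}{9}\right) - \frac{1}{J} = - \frac{17}{9} - \frac{1}{J}$)
$l T{\left(Q{\left(-3 \right)} \right)} = - 614 \left(- \frac{17}{9} - \frac{1}{-3}\right) = - 614 \left(- \frac{17}{9} - - \frac{1}{3}\right) = - 614 \left(- \frac{17}{9} + \frac{1}{3}\right) = \left(-614\right) \left(- \frac{14}{9}\right) = \frac{8596}{9}$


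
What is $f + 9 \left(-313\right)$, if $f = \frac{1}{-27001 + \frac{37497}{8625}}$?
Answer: $- \frac{218642517067}{77615376} \approx -2817.0$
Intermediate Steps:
$f = - \frac{2875}{77615376}$ ($f = \frac{1}{-27001 + 37497 \cdot \frac{1}{8625}} = \frac{1}{-27001 + \frac{12499}{2875}} = \frac{1}{- \frac{77615376}{2875}} = - \frac{2875}{77615376} \approx -3.7042 \cdot 10^{-5}$)
$f + 9 \left(-313\right) = - \frac{2875}{77615376} + 9 \left(-313\right) = - \frac{2875}{77615376} - 2817 = - \frac{218642517067}{77615376}$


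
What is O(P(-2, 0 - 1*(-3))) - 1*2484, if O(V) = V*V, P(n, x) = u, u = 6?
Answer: -2448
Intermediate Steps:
P(n, x) = 6
O(V) = V**2
O(P(-2, 0 - 1*(-3))) - 1*2484 = 6**2 - 1*2484 = 36 - 2484 = -2448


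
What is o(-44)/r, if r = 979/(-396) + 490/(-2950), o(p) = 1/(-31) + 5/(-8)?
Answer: 432765/1737178 ≈ 0.24912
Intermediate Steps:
o(p) = -163/248 (o(p) = 1*(-1/31) + 5*(-⅛) = -1/31 - 5/8 = -163/248)
r = -28019/10620 (r = 979*(-1/396) + 490*(-1/2950) = -89/36 - 49/295 = -28019/10620 ≈ -2.6383)
o(-44)/r = -163/(248*(-28019/10620)) = -163/248*(-10620/28019) = 432765/1737178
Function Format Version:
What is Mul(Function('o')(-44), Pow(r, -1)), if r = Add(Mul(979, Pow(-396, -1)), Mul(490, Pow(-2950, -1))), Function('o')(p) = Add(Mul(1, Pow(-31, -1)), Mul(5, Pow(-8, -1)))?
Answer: Rational(432765, 1737178) ≈ 0.24912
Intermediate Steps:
Function('o')(p) = Rational(-163, 248) (Function('o')(p) = Add(Mul(1, Rational(-1, 31)), Mul(5, Rational(-1, 8))) = Add(Rational(-1, 31), Rational(-5, 8)) = Rational(-163, 248))
r = Rational(-28019, 10620) (r = Add(Mul(979, Rational(-1, 396)), Mul(490, Rational(-1, 2950))) = Add(Rational(-89, 36), Rational(-49, 295)) = Rational(-28019, 10620) ≈ -2.6383)
Mul(Function('o')(-44), Pow(r, -1)) = Mul(Rational(-163, 248), Pow(Rational(-28019, 10620), -1)) = Mul(Rational(-163, 248), Rational(-10620, 28019)) = Rational(432765, 1737178)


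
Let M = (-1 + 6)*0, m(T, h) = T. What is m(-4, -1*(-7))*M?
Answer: 0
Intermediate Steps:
M = 0 (M = 5*0 = 0)
m(-4, -1*(-7))*M = -4*0 = 0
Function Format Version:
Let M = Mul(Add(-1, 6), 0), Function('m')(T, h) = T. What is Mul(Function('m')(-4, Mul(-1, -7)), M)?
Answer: 0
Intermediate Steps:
M = 0 (M = Mul(5, 0) = 0)
Mul(Function('m')(-4, Mul(-1, -7)), M) = Mul(-4, 0) = 0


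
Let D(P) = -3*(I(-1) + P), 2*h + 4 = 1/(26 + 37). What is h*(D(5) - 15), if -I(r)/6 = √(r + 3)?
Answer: 1255/21 - 251*√2/7 ≈ 9.0522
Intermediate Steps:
h = -251/126 (h = -2 + 1/(2*(26 + 37)) = -2 + (½)/63 = -2 + (½)*(1/63) = -2 + 1/126 = -251/126 ≈ -1.9921)
I(r) = -6*√(3 + r) (I(r) = -6*√(r + 3) = -6*√(3 + r))
D(P) = -3*P + 18*√2 (D(P) = -3*(-6*√(3 - 1) + P) = -3*(-6*√2 + P) = -3*(P - 6*√2) = -3*P + 18*√2)
h*(D(5) - 15) = -251*((-3*5 + 18*√2) - 15)/126 = -251*((-15 + 18*√2) - 15)/126 = -251*(-30 + 18*√2)/126 = 1255/21 - 251*√2/7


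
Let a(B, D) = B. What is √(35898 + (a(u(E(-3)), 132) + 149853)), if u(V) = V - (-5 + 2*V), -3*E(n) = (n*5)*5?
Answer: 13*√1099 ≈ 430.97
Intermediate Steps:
E(n) = -25*n/3 (E(n) = -n*5*5/3 = -5*n*5/3 = -25*n/3)
u(V) = 5 - V (u(V) = V + (5 - 2*V) = 5 - V)
√(35898 + (a(u(E(-3)), 132) + 149853)) = √(35898 + ((5 - (-25)*(-3)/3) + 149853)) = √(35898 + ((5 - 1*25) + 149853)) = √(35898 + ((5 - 25) + 149853)) = √(35898 + (-20 + 149853)) = √(35898 + 149833) = √185731 = 13*√1099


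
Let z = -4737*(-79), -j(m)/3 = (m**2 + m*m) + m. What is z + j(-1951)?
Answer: -22458330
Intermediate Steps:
j(m) = -6*m**2 - 3*m (j(m) = -3*((m**2 + m*m) + m) = -3*((m**2 + m**2) + m) = -3*(2*m**2 + m) = -3*(m + 2*m**2) = -6*m**2 - 3*m)
z = 374223
z + j(-1951) = 374223 - 3*(-1951)*(1 + 2*(-1951)) = 374223 - 3*(-1951)*(1 - 3902) = 374223 - 3*(-1951)*(-3901) = 374223 - 22832553 = -22458330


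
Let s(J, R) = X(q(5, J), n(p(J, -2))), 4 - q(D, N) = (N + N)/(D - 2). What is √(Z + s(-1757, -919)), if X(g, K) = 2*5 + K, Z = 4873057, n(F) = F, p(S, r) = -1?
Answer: √4873066 ≈ 2207.5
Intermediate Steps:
q(D, N) = 4 - 2*N/(-2 + D) (q(D, N) = 4 - (N + N)/(D - 2) = 4 - 2*N/(-2 + D))
X(g, K) = 10 + K
s(J, R) = 9 (s(J, R) = 10 - 1 = 9)
√(Z + s(-1757, -919)) = √(4873057 + 9) = √4873066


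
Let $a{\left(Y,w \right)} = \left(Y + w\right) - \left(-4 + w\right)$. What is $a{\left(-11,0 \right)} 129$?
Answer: $-903$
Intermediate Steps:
$a{\left(Y,w \right)} = 4 + Y$
$a{\left(-11,0 \right)} 129 = \left(4 - 11\right) 129 = \left(-7\right) 129 = -903$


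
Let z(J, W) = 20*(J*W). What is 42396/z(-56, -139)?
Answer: 10599/38920 ≈ 0.27233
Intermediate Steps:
z(J, W) = 20*J*W
42396/z(-56, -139) = 42396/((20*(-56)*(-139))) = 42396/155680 = 42396*(1/155680) = 10599/38920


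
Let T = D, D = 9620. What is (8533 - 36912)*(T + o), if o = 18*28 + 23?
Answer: -287961713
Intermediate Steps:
o = 527 (o = 504 + 23 = 527)
T = 9620
(8533 - 36912)*(T + o) = (8533 - 36912)*(9620 + 527) = -28379*10147 = -287961713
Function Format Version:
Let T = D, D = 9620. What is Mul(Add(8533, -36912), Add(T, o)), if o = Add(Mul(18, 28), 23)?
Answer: -287961713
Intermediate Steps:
o = 527 (o = Add(504, 23) = 527)
T = 9620
Mul(Add(8533, -36912), Add(T, o)) = Mul(Add(8533, -36912), Add(9620, 527)) = Mul(-28379, 10147) = -287961713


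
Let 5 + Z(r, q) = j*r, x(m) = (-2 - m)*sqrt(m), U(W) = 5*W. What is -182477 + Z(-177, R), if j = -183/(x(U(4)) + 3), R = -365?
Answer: -1764880595/9671 - 1425204*sqrt(5)/9671 ≈ -1.8282e+5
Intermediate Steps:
x(m) = sqrt(m)*(-2 - m)
j = -183/(3 - 44*sqrt(5)) (j = -183/(sqrt(5*4)*(-2 - 5*4) + 3) = -183/(sqrt(20)*(-2 - 1*20) + 3) = -183/((2*sqrt(5))*(-2 - 20) + 3) = -183/((2*sqrt(5))*(-22) + 3) = -183/(-44*sqrt(5) + 3) = -183/(3 - 44*sqrt(5)) ≈ 1.9185)
Z(r, q) = -5 + r*(549/9671 + 8052*sqrt(5)/9671) (Z(r, q) = -5 + (549/9671 + 8052*sqrt(5)/9671)*r = -5 + r*(549/9671 + 8052*sqrt(5)/9671))
-182477 + Z(-177, R) = -182477 + (-5 + (549/9671)*(-177) + (8052/9671)*(-177)*sqrt(5)) = -182477 + (-5 - 97173/9671 - 1425204*sqrt(5)/9671) = -182477 + (-145528/9671 - 1425204*sqrt(5)/9671) = -1764880595/9671 - 1425204*sqrt(5)/9671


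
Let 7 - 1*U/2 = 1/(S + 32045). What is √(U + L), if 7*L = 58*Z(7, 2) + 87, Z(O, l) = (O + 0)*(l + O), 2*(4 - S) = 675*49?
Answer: √319299778189/24129 ≈ 23.419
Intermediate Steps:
S = -33067/2 (S = 4 - 675*49/2 = 4 - ½*33075 = 4 - 33075/2 = -33067/2 ≈ -16534.)
Z(O, l) = O*(O + l)
U = 434318/31023 (U = 14 - 2/(-33067/2 + 32045) = 14 - 2/31023/2 = 14 - 2*2/31023 = 14 - 4/31023 = 434318/31023 ≈ 14.000)
L = 3741/7 (L = (58*(7*(7 + 2)) + 87)/7 = (58*(7*9) + 87)/7 = (58*63 + 87)/7 = (3654 + 87)/7 = (⅐)*3741 = 3741/7 ≈ 534.43)
√(U + L) = √(434318/31023 + 3741/7) = √(119097269/217161) = √319299778189/24129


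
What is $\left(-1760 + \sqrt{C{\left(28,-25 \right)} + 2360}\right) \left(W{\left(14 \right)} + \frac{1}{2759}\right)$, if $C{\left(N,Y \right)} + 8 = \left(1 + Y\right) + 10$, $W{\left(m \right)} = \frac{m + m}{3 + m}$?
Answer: $- \frac{135993440}{46903} + \frac{77269 \sqrt{2338}}{46903} \approx -2819.8$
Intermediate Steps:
$W{\left(m \right)} = \frac{2 m}{3 + m}$
$C{\left(N,Y \right)} = 3 + Y$ ($C{\left(N,Y \right)} = -8 + \left(\left(1 + Y\right) + 10\right) = -8 + \left(11 + Y\right) = 3 + Y$)
$\left(-1760 + \sqrt{C{\left(28,-25 \right)} + 2360}\right) \left(W{\left(14 \right)} + \frac{1}{2759}\right) = \left(-1760 + \sqrt{\left(3 - 25\right) + 2360}\right) \left(2 \cdot 14 \frac{1}{3 + 14} + \frac{1}{2759}\right) = \left(-1760 + \sqrt{-22 + 2360}\right) \left(2 \cdot 14 \cdot \frac{1}{17} + \frac{1}{2759}\right) = \left(-1760 + \sqrt{2338}\right) \left(2 \cdot 14 \cdot \frac{1}{17} + \frac{1}{2759}\right) = \left(-1760 + \sqrt{2338}\right) \left(\frac{28}{17} + \frac{1}{2759}\right) = \left(-1760 + \sqrt{2338}\right) \frac{77269}{46903} = - \frac{135993440}{46903} + \frac{77269 \sqrt{2338}}{46903}$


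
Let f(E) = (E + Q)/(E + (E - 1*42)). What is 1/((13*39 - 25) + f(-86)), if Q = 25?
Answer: 214/103209 ≈ 0.0020735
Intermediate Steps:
f(E) = (25 + E)/(-42 + 2*E) (f(E) = (E + 25)/(E + (E - 1*42)) = (25 + E)/(E + (E - 42)) = (25 + E)/(E + (-42 + E)) = (25 + E)/(-42 + 2*E))
1/((13*39 - 25) + f(-86)) = 1/((13*39 - 25) + (25 - 86)/(2*(-21 - 86))) = 1/((507 - 25) + (½)*(-61)/(-107)) = 1/(482 + (½)*(-1/107)*(-61)) = 1/(482 + 61/214) = 1/(103209/214) = 214/103209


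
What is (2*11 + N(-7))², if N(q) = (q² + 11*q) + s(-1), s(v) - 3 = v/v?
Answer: 4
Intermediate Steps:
s(v) = 4 (s(v) = 3 + v/v = 3 + 1 = 4)
N(q) = 4 + q² + 11*q (N(q) = (q² + 11*q) + 4 = 4 + q² + 11*q)
(2*11 + N(-7))² = (2*11 + (4 + (-7)² + 11*(-7)))² = (22 + (4 + 49 - 77))² = (22 - 24)² = (-2)² = 4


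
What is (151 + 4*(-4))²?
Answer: 18225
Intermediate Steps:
(151 + 4*(-4))² = (151 - 16)² = 135² = 18225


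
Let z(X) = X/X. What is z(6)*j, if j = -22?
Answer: -22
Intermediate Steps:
z(X) = 1
z(6)*j = 1*(-22) = -22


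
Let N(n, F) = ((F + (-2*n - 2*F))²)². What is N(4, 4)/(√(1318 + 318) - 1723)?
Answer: -3969792/329677 - 4608*√409/329677 ≈ -12.324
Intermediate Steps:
N(n, F) = (-F - 2*n)⁴ (N(n, F) = ((F + (-2*F - 2*n))²)² = ((-F - 2*n)²)² = (-F - 2*n)⁴)
N(4, 4)/(√(1318 + 318) - 1723) = (4 + 2*4)⁴/(√(1318 + 318) - 1723) = (4 + 8)⁴/(√1636 - 1723) = 12⁴/(2*√409 - 1723) = 20736/(-1723 + 2*√409)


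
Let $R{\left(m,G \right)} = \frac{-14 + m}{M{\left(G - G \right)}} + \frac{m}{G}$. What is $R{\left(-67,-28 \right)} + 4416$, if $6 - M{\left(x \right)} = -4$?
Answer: $\frac{617441}{140} \approx 4410.3$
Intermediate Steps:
$M{\left(x \right)} = 10$ ($M{\left(x \right)} = 6 - -4 = 6 + 4 = 10$)
$R{\left(m,G \right)} = - \frac{7}{5} + \frac{m}{10} + \frac{m}{G}$ ($R{\left(m,G \right)} = \frac{-14 + m}{10} + \frac{m}{G} = \left(-14 + m\right) \frac{1}{10} + \frac{m}{G} = \left(- \frac{7}{5} + \frac{m}{10}\right) + \frac{m}{G} = - \frac{7}{5} + \frac{m}{10} + \frac{m}{G}$)
$R{\left(-67,-28 \right)} + 4416 = \frac{-67 + \frac{1}{10} \left(-28\right) \left(-14 - 67\right)}{-28} + 4416 = - \frac{-67 + \frac{1}{10} \left(-28\right) \left(-81\right)}{28} + 4416 = - \frac{-67 + \frac{1134}{5}}{28} + 4416 = \left(- \frac{1}{28}\right) \frac{799}{5} + 4416 = - \frac{799}{140} + 4416 = \frac{617441}{140}$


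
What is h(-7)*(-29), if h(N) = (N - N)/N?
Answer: 0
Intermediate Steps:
h(N) = 0 (h(N) = 0/N = 0)
h(-7)*(-29) = 0*(-29) = 0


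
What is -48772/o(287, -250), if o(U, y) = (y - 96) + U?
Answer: 48772/59 ≈ 826.64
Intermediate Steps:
o(U, y) = -96 + U + y (o(U, y) = (-96 + y) + U = -96 + U + y)
-48772/o(287, -250) = -48772/(-96 + 287 - 250) = -48772/(-59) = -48772*(-1/59) = 48772/59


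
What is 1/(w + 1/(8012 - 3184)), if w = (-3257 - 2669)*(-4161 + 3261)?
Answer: 4828/25749655201 ≈ 1.8750e-7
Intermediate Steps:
w = 5333400 (w = -5926*(-900) = 5333400)
1/(w + 1/(8012 - 3184)) = 1/(5333400 + 1/(8012 - 3184)) = 1/(5333400 + 1/4828) = 1/(25749655201/4828) = 4828/25749655201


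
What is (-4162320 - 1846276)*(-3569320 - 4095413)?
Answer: 46054284044868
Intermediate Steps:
(-4162320 - 1846276)*(-3569320 - 4095413) = -6008596*(-7664733) = 46054284044868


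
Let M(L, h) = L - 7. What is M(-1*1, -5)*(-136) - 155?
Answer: 933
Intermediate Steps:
M(L, h) = -7 + L
M(-1*1, -5)*(-136) - 155 = (-7 - 1*1)*(-136) - 155 = (-7 - 1)*(-136) - 155 = -8*(-136) - 155 = 1088 - 155 = 933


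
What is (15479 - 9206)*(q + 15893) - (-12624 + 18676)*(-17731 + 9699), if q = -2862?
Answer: 130353127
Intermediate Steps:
(15479 - 9206)*(q + 15893) - (-12624 + 18676)*(-17731 + 9699) = (15479 - 9206)*(-2862 + 15893) - (-12624 + 18676)*(-17731 + 9699) = 6273*13031 - 6052*(-8032) = 81743463 - 1*(-48609664) = 81743463 + 48609664 = 130353127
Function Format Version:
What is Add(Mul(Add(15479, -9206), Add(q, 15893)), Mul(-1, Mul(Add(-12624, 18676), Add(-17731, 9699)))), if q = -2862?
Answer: 130353127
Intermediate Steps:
Add(Mul(Add(15479, -9206), Add(q, 15893)), Mul(-1, Mul(Add(-12624, 18676), Add(-17731, 9699)))) = Add(Mul(Add(15479, -9206), Add(-2862, 15893)), Mul(-1, Mul(Add(-12624, 18676), Add(-17731, 9699)))) = Add(Mul(6273, 13031), Mul(-1, Mul(6052, -8032))) = Add(81743463, Mul(-1, -48609664)) = Add(81743463, 48609664) = 130353127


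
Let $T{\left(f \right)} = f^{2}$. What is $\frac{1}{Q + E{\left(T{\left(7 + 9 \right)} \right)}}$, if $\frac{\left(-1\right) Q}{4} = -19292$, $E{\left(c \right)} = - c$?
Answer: $\frac{1}{76912} \approx 1.3002 \cdot 10^{-5}$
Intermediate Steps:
$Q = 77168$ ($Q = \left(-4\right) \left(-19292\right) = 77168$)
$\frac{1}{Q + E{\left(T{\left(7 + 9 \right)} \right)}} = \frac{1}{77168 - \left(7 + 9\right)^{2}} = \frac{1}{77168 - 16^{2}} = \frac{1}{77168 - 256} = \frac{1}{76912}$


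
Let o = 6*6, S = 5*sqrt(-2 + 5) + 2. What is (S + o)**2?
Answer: 1519 + 380*sqrt(3) ≈ 2177.2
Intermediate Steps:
S = 2 + 5*sqrt(3) (S = 5*sqrt(3) + 2 = 2 + 5*sqrt(3) ≈ 10.660)
o = 36
(S + o)**2 = ((2 + 5*sqrt(3)) + 36)**2 = (38 + 5*sqrt(3))**2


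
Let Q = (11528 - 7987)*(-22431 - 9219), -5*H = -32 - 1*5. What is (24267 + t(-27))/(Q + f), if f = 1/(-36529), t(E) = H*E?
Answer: -4395753744/20469509159255 ≈ -0.00021475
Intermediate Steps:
H = 37/5 (H = -(-32 - 1*5)/5 = -(-32 - 5)/5 = -⅕*(-37) = 37/5 ≈ 7.4000)
t(E) = 37*E/5
f = -1/36529 ≈ -2.7375e-5
Q = -112072650 (Q = 3541*(-31650) = -112072650)
(24267 + t(-27))/(Q + f) = (24267 + (37/5)*(-27))/(-112072650 - 1/36529) = (24267 - 999/5)/(-4093901831851/36529) = (120336/5)*(-36529/4093901831851) = -4395753744/20469509159255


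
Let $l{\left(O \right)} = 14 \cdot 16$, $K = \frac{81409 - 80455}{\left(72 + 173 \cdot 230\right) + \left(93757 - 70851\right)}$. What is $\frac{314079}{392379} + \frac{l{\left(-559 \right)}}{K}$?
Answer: $\frac{919526821249}{62388261} \approx 14739.0$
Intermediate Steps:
$K = \frac{477}{31384}$ ($K = \frac{954}{\left(72 + 39790\right) + \left(93757 - 70851\right)} = \frac{954}{39862 + 22906} = \frac{954}{62768} = 954 \cdot \frac{1}{62768} = \frac{477}{31384} \approx 0.015199$)
$l{\left(O \right)} = 224$
$\frac{314079}{392379} + \frac{l{\left(-559 \right)}}{K} = \frac{314079}{392379} + \frac{224}{\frac{477}{31384}} = 314079 \cdot \frac{1}{392379} + 224 \cdot \frac{31384}{477} = \frac{104693}{130793} + \frac{7030016}{477} = \frac{919526821249}{62388261}$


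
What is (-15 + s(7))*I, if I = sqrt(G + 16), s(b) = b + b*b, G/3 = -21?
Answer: 41*I*sqrt(47) ≈ 281.08*I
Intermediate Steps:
G = -63 (G = 3*(-21) = -63)
s(b) = b + b**2
I = I*sqrt(47) (I = sqrt(-63 + 16) = sqrt(-47) = I*sqrt(47) ≈ 6.8557*I)
(-15 + s(7))*I = (-15 + 7*(1 + 7))*(I*sqrt(47)) = (-15 + 7*8)*(I*sqrt(47)) = (-15 + 56)*(I*sqrt(47)) = 41*(I*sqrt(47)) = 41*I*sqrt(47)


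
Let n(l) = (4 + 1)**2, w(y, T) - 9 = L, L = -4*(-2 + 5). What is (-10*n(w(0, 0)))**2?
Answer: 62500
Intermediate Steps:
L = -12 (L = -4*3 = -12)
w(y, T) = -3 (w(y, T) = 9 - 12 = -3)
n(l) = 25 (n(l) = 5**2 = 25)
(-10*n(w(0, 0)))**2 = (-10*25)**2 = (-250)**2 = 62500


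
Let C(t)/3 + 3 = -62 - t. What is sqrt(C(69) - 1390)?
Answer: 16*I*sqrt(7) ≈ 42.332*I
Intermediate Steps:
C(t) = -195 - 3*t (C(t) = -9 + 3*(-62 - t) = -9 + (-186 - 3*t) = -195 - 3*t)
sqrt(C(69) - 1390) = sqrt((-195 - 3*69) - 1390) = sqrt((-195 - 207) - 1390) = sqrt(-402 - 1390) = sqrt(-1792) = 16*I*sqrt(7)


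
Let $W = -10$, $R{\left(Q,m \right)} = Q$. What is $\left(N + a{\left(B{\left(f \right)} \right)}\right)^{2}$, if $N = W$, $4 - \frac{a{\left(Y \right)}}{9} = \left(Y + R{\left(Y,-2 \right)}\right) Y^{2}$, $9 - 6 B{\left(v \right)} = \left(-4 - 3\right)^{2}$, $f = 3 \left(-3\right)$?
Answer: $\frac{258502084}{9} \approx 2.8722 \cdot 10^{7}$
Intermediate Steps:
$f = -9$
$B{\left(v \right)} = - \frac{20}{3}$ ($B{\left(v \right)} = \frac{3}{2} - \frac{\left(-4 - 3\right)^{2}}{6} = \frac{3}{2} - \frac{\left(-7\right)^{2}}{6} = \frac{3}{2} - \frac{49}{6} = - \frac{20}{3}$)
$a{\left(Y \right)} = 36 - 18 Y^{3}$ ($a{\left(Y \right)} = 36 - 9 \left(Y + Y\right) Y^{2} = 36 - 9 \cdot 2 Y Y^{2} = 36 - 9 \cdot 2 Y^{3} = 36 - 18 Y^{3}$)
$N = -10$
$\left(N + a{\left(B{\left(f \right)} \right)}\right)^{2} = \left(-10 - \left(-36 + 18 \left(- \frac{20}{3}\right)^{3}\right)\right)^{2} = \left(-10 + \left(36 - - \frac{16000}{3}\right)\right)^{2} = \left(-10 + \left(36 + \frac{16000}{3}\right)\right)^{2} = \left(-10 + \frac{16108}{3}\right)^{2} = \left(\frac{16078}{3}\right)^{2} = \frac{258502084}{9}$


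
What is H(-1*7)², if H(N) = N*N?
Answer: 2401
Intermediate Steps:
H(N) = N²
H(-1*7)² = ((-1*7)²)² = ((-7)²)² = 49² = 2401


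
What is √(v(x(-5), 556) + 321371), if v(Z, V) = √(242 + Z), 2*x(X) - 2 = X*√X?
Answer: √(1285484 + 2*√2*√(486 - 5*I*√5))/2 ≈ 566.91 - 0.00015813*I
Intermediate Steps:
x(X) = 1 + X^(3/2)/2 (x(X) = 1 + (X*√X)/2 = 1 + X^(3/2)/2)
√(v(x(-5), 556) + 321371) = √(√(242 + (1 + (-5)^(3/2)/2)) + 321371) = √(√(242 + (1 + (-5*I*√5)/2)) + 321371) = √(√(242 + (1 - 5*I*√5/2)) + 321371) = √(√(243 - 5*I*√5/2) + 321371) = √(321371 + √(243 - 5*I*√5/2))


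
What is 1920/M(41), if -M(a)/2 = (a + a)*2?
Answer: -240/41 ≈ -5.8537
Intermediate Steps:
M(a) = -8*a (M(a) = -2*(a + a)*2 = -2*2*a*2 = -8*a)
1920/M(41) = 1920/((-8*41)) = 1920/(-328) = 1920*(-1/328) = -240/41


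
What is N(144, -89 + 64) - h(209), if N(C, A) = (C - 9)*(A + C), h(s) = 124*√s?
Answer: 16065 - 124*√209 ≈ 14272.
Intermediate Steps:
N(C, A) = (-9 + C)*(A + C)
N(144, -89 + 64) - h(209) = (144² - 9*(-89 + 64) - 9*144 + (-89 + 64)*144) - 124*√209 = (20736 - 9*(-25) - 1296 - 25*144) - 124*√209 = (20736 + 225 - 1296 - 3600) - 124*√209 = 16065 - 124*√209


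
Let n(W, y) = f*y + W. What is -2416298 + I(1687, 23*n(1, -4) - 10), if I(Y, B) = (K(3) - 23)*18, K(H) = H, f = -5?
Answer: -2416658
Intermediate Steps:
n(W, y) = W - 5*y (n(W, y) = -5*y + W = W - 5*y)
I(Y, B) = -360 (I(Y, B) = (3 - 23)*18 = -20*18 = -360)
-2416298 + I(1687, 23*n(1, -4) - 10) = -2416298 - 360 = -2416658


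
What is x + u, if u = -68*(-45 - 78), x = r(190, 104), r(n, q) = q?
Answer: 8468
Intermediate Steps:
x = 104
u = 8364 (u = -68*(-123) = 8364)
x + u = 104 + 8364 = 8468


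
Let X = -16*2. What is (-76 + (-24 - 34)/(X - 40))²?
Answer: 7327849/1296 ≈ 5654.2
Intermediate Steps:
X = -32
(-76 + (-24 - 34)/(X - 40))² = (-76 + (-24 - 34)/(-32 - 40))² = (-76 - 58/(-72))² = (-76 - 58*(-1/72))² = (-76 + 29/36)² = (-2707/36)² = 7327849/1296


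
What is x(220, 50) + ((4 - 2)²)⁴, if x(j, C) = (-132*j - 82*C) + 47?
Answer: -32837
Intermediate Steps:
x(j, C) = 47 - 132*j - 82*C
x(220, 50) + ((4 - 2)²)⁴ = (47 - 132*220 - 82*50) + ((4 - 2)²)⁴ = (47 - 29040 - 4100) + (2²)⁴ = -33093 + 4⁴ = -33093 + 256 = -32837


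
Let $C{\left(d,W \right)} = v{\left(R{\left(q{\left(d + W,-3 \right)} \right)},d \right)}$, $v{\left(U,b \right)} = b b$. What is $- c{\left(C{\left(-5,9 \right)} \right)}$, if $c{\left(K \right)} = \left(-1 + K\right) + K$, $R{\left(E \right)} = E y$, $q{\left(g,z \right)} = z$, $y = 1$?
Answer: $-49$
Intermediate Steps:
$R{\left(E \right)} = E$ ($R{\left(E \right)} = E 1 = E$)
$v{\left(U,b \right)} = b^{2}$
$C{\left(d,W \right)} = d^{2}$
$c{\left(K \right)} = -1 + 2 K$
$- c{\left(C{\left(-5,9 \right)} \right)} = - (-1 + 2 \left(-5\right)^{2}) = - (-1 + 2 \cdot 25) = - (-1 + 50) = \left(-1\right) 49 = -49$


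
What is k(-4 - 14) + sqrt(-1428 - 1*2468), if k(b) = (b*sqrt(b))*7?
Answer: 2*I*(sqrt(974) - 189*sqrt(2)) ≈ -472.15*I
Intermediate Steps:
k(b) = 7*b**(3/2) (k(b) = b**(3/2)*7 = 7*b**(3/2))
k(-4 - 14) + sqrt(-1428 - 1*2468) = 7*(-4 - 14)**(3/2) + sqrt(-1428 - 1*2468) = 7*(-18)**(3/2) + sqrt(-1428 - 2468) = 7*(-54*I*sqrt(2)) + sqrt(-3896) = -378*I*sqrt(2) + 2*I*sqrt(974)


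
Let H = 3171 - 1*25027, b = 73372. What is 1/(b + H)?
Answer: 1/51516 ≈ 1.9411e-5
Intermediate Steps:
H = -21856 (H = 3171 - 25027 = -21856)
1/(b + H) = 1/(73372 - 21856) = 1/51516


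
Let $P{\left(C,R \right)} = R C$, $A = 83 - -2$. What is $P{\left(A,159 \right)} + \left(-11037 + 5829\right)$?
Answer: $8307$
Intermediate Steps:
$A = 85$ ($A = 83 + 2 = 85$)
$P{\left(C,R \right)} = C R$
$P{\left(A,159 \right)} + \left(-11037 + 5829\right) = 85 \cdot 159 + \left(-11037 + 5829\right) = 13515 - 5208 = 8307$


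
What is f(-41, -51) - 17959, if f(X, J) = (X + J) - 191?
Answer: -18242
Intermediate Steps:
f(X, J) = -191 + J + X (f(X, J) = (J + X) - 191 = -191 + J + X)
f(-41, -51) - 17959 = (-191 - 51 - 41) - 17959 = -283 - 17959 = -18242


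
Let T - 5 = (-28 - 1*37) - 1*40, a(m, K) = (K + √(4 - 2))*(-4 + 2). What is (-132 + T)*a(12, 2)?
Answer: 928 + 464*√2 ≈ 1584.2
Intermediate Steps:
a(m, K) = -2*K - 2*√2 (a(m, K) = (K + √2)*(-2) = -2*K - 2*√2)
T = -100 (T = 5 + ((-28 - 1*37) - 1*40) = 5 + ((-28 - 37) - 40) = 5 + (-65 - 40) = 5 - 105 = -100)
(-132 + T)*a(12, 2) = (-132 - 100)*(-2*2 - 2*√2) = -232*(-4 - 2*√2) = 928 + 464*√2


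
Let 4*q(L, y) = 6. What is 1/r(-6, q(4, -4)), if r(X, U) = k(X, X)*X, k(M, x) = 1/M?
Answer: 1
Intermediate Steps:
q(L, y) = 3/2 (q(L, y) = (1/4)*6 = 3/2)
r(X, U) = 1 (r(X, U) = X/X = 1)
1/r(-6, q(4, -4)) = 1/1 = 1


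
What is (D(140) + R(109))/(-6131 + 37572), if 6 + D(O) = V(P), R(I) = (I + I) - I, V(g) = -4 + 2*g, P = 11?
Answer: 121/31441 ≈ 0.0038485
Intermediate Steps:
R(I) = I (R(I) = 2*I - I = I)
D(O) = 12 (D(O) = -6 + (-4 + 2*11) = -6 + (-4 + 22) = -6 + 18 = 12)
(D(140) + R(109))/(-6131 + 37572) = (12 + 109)/(-6131 + 37572) = 121/31441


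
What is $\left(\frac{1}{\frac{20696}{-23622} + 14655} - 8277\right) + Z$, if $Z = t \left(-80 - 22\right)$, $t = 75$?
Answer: $- \frac{2756642870628}{173079857} \approx -15927.0$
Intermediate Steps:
$Z = -7650$ ($Z = 75 \left(-80 - 22\right) = 75 \left(-102\right) = -7650$)
$\left(\frac{1}{\frac{20696}{-23622} + 14655} - 8277\right) + Z = \left(\frac{1}{\frac{20696}{-23622} + 14655} - 8277\right) - 7650 = \left(\frac{1}{20696 \left(- \frac{1}{23622}\right) + 14655} - 8277\right) - 7650 = \left(\frac{1}{- \frac{10348}{11811} + 14655} - 8277\right) - 7650 = \left(\frac{1}{\frac{173079857}{11811}} - 8277\right) - 7650 = \left(\frac{11811}{173079857} - 8277\right) - 7650 = - \frac{1432581964578}{173079857} - 7650 = - \frac{2756642870628}{173079857}$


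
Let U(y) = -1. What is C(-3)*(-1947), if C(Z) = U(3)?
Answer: 1947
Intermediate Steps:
C(Z) = -1
C(-3)*(-1947) = -1*(-1947) = 1947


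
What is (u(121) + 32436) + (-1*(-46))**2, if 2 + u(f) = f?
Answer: 34671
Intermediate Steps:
u(f) = -2 + f
(u(121) + 32436) + (-1*(-46))**2 = ((-2 + 121) + 32436) + (-1*(-46))**2 = (119 + 32436) + 46**2 = 32555 + 2116 = 34671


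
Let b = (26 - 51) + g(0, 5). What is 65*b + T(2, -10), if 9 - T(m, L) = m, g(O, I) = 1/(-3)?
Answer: -4919/3 ≈ -1639.7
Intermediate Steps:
g(O, I) = -1/3
T(m, L) = 9 - m
b = -76/3 (b = (26 - 51) - 1/3 = -25 - 1/3 = -76/3 ≈ -25.333)
65*b + T(2, -10) = 65*(-76/3) + (9 - 1*2) = -4940/3 + (9 - 2) = -4940/3 + 7 = -4919/3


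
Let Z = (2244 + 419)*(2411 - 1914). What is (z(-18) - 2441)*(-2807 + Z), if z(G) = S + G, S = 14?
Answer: -3229121280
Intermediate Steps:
z(G) = 14 + G
Z = 1323511 (Z = 2663*497 = 1323511)
(z(-18) - 2441)*(-2807 + Z) = ((14 - 18) - 2441)*(-2807 + 1323511) = (-4 - 2441)*1320704 = -2445*1320704 = -3229121280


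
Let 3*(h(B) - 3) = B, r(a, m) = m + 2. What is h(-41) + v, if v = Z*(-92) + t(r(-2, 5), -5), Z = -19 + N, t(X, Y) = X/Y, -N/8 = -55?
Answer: -581161/15 ≈ -38744.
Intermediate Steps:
N = 440 (N = -8*(-55) = 440)
r(a, m) = 2 + m
h(B) = 3 + B/3
Z = 421 (Z = -19 + 440 = 421)
v = -193667/5 (v = 421*(-92) + (2 + 5)/(-5) = -38732 + 7*(-⅕) = -38732 - 7/5 = -193667/5 ≈ -38733.)
h(-41) + v = (3 + (⅓)*(-41)) - 193667/5 = (3 - 41/3) - 193667/5 = -32/3 - 193667/5 = -581161/15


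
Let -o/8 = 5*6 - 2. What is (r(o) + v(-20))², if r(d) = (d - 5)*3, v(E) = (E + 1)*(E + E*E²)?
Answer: 23010766249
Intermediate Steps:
v(E) = (1 + E)*(E + E³)
o = -224 (o = -8*(5*6 - 2) = -8*(30 - 2) = -8*28 = -224)
r(d) = -15 + 3*d (r(d) = (-5 + d)*3 = -15 + 3*d)
(r(o) + v(-20))² = ((-15 + 3*(-224)) - 20*(1 - 20 + (-20)² + (-20)³))² = ((-15 - 672) - 20*(1 - 20 + 400 - 8000))² = (-687 - 20*(-7619))² = (-687 + 152380)² = 151693² = 23010766249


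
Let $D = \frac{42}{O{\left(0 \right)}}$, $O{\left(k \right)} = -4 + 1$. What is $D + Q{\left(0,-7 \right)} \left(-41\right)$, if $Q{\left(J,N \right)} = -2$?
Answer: $68$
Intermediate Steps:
$O{\left(k \right)} = -3$
$D = -14$ ($D = \frac{42}{-3} = 42 \left(- \frac{1}{3}\right) = -14$)
$D + Q{\left(0,-7 \right)} \left(-41\right) = -14 - -82 = -14 + 82 = 68$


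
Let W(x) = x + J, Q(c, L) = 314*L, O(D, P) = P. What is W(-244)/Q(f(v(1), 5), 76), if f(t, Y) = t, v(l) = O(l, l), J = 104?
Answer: -35/5966 ≈ -0.0058666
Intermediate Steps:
v(l) = l
W(x) = 104 + x (W(x) = x + 104 = 104 + x)
W(-244)/Q(f(v(1), 5), 76) = (104 - 244)/((314*76)) = -140/23864 = -140*1/23864 = -35/5966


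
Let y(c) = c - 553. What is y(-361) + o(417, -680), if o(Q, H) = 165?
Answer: -749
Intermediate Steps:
y(c) = -553 + c
y(-361) + o(417, -680) = (-553 - 361) + 165 = -914 + 165 = -749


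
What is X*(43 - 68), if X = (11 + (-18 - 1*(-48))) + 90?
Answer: -3275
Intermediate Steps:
X = 131 (X = (11 + (-18 + 48)) + 90 = (11 + 30) + 90 = 41 + 90 = 131)
X*(43 - 68) = 131*(43 - 68) = 131*(-25) = -3275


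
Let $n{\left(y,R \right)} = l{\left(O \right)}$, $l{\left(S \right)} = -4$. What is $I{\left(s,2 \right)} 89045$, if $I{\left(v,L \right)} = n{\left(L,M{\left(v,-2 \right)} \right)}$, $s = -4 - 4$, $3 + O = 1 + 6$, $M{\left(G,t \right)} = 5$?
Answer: $-356180$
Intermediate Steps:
$O = 4$ ($O = -3 + \left(1 + 6\right) = -3 + 7 = 4$)
$s = -8$ ($s = -4 - 4 = -8$)
$n{\left(y,R \right)} = -4$
$I{\left(v,L \right)} = -4$
$I{\left(s,2 \right)} 89045 = \left(-4\right) 89045 = -356180$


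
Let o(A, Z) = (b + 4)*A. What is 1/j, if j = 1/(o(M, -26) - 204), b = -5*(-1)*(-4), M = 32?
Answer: -716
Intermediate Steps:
b = -20 (b = 5*(-4) = -20)
o(A, Z) = -16*A (o(A, Z) = (-20 + 4)*A = -16*A)
j = -1/716 (j = 1/(-16*32 - 204) = 1/(-512 - 204) = 1/(-716) = -1/716 ≈ -0.0013966)
1/j = 1/(-1/716) = -716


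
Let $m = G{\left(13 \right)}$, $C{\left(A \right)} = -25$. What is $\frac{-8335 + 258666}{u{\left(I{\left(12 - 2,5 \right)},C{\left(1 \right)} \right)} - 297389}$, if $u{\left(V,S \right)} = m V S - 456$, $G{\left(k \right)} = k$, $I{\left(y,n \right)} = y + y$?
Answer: $- \frac{250331}{304345} \approx -0.82252$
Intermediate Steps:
$I{\left(y,n \right)} = 2 y$
$m = 13$
$u{\left(V,S \right)} = -456 + 13 S V$ ($u{\left(V,S \right)} = 13 V S - 456 = 13 S V - 456 = -456 + 13 S V$)
$\frac{-8335 + 258666}{u{\left(I{\left(12 - 2,5 \right)},C{\left(1 \right)} \right)} - 297389} = \frac{-8335 + 258666}{\left(-456 + 13 \left(-25\right) 2 \left(12 - 2\right)\right) - 297389} = \frac{250331}{\left(-456 + 13 \left(-25\right) 2 \left(12 - 2\right)\right) - 297389} = \frac{250331}{\left(-456 + 13 \left(-25\right) 2 \cdot 10\right) - 297389} = \frac{250331}{\left(-456 + 13 \left(-25\right) 20\right) - 297389} = \frac{250331}{\left(-456 - 6500\right) - 297389} = \frac{250331}{-6956 - 297389} = \frac{250331}{-304345} = 250331 \left(- \frac{1}{304345}\right) = - \frac{250331}{304345}$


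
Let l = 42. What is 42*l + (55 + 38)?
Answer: 1857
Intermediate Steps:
42*l + (55 + 38) = 42*42 + (55 + 38) = 1764 + 93 = 1857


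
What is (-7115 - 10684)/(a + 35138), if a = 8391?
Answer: -17799/43529 ≈ -0.40890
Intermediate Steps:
(-7115 - 10684)/(a + 35138) = (-7115 - 10684)/(8391 + 35138) = -17799/43529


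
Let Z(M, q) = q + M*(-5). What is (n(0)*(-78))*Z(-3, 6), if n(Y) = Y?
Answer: 0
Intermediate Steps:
Z(M, q) = q - 5*M
(n(0)*(-78))*Z(-3, 6) = (0*(-78))*(6 - 5*(-3)) = 0*(6 + 15) = 0*21 = 0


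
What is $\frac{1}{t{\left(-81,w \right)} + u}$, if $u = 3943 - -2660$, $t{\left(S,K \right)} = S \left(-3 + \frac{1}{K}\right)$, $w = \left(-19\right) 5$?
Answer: $\frac{95}{650451} \approx 0.00014605$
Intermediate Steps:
$w = -95$
$u = 6603$ ($u = 3943 + 2660 = 6603$)
$\frac{1}{t{\left(-81,w \right)} + u} = \frac{1}{\left(\left(-3\right) \left(-81\right) - \frac{81}{-95}\right) + 6603} = \frac{1}{\left(243 - - \frac{81}{95}\right) + 6603} = \frac{1}{\left(243 + \frac{81}{95}\right) + 6603} = \frac{1}{\frac{23166}{95} + 6603} = \frac{1}{\frac{650451}{95}} = \frac{95}{650451}$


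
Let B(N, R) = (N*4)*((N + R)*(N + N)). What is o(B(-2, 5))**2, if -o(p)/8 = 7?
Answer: 3136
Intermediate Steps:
B(N, R) = 8*N**2*(N + R) (B(N, R) = (4*N)*((N + R)*(2*N)) = (4*N)*(2*N*(N + R)) = 8*N**2*(N + R))
o(p) = -56 (o(p) = -8*7 = -56)
o(B(-2, 5))**2 = (-56)**2 = 3136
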